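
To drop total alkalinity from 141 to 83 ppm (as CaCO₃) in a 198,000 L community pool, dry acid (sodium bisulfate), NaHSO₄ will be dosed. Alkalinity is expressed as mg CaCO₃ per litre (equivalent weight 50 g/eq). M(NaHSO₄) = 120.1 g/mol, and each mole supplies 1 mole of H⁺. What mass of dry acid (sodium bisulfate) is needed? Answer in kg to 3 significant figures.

Alkalinity to neutralize: (141 − 83) = 58 mg/L as CaCO₃ × 198,000 L = 11,480 g as CaCO₃.
Equivalents of H⁺ required: 11,480 ÷ 50 g/eq = 229.7 eq = 229.7 mol NaHSO₄.
Mass of NaHSO₄: 229.7 × 120.1 = 27,580 g.

27.6 kg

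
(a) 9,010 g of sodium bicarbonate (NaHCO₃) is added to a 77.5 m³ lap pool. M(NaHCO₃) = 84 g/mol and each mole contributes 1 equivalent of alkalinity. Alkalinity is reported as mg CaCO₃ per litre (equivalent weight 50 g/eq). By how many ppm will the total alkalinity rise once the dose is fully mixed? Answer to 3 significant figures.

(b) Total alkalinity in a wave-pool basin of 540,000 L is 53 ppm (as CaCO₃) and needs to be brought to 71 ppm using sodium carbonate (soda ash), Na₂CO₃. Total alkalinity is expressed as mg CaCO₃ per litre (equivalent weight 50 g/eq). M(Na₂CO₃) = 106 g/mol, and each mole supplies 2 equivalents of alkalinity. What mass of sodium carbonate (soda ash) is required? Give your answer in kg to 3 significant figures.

(a) 69.2 ppm; (b) 10.3 kg

(a) Volume: 77.5 m³ = 77,500 L.
(a) Moles of NaHCO₃: 9,010 g ÷ 84 g/mol = 107.3 mol → 107.3 eq of alkalinity.
(a) As CaCO₃: 107.3 eq × 50 g/eq = 5363 g.
(a) Rise: 5363 g / 77,500 L × 1000 = 69.2 mg/L.

(b) Alkalinity to add: (71 − 53) = 18 mg/L as CaCO₃ × 540,000 L = 9720 g as CaCO₃.
(b) Equivalents: 9720 g ÷ 50 g/eq = 194.4 eq.
(b) Each mole of Na₂CO₃ supplies 2 eq, so 194.4 / 2 = 97.2 mol.
(b) Mass: 97.2 mol × 106 g/mol = 10,300 g.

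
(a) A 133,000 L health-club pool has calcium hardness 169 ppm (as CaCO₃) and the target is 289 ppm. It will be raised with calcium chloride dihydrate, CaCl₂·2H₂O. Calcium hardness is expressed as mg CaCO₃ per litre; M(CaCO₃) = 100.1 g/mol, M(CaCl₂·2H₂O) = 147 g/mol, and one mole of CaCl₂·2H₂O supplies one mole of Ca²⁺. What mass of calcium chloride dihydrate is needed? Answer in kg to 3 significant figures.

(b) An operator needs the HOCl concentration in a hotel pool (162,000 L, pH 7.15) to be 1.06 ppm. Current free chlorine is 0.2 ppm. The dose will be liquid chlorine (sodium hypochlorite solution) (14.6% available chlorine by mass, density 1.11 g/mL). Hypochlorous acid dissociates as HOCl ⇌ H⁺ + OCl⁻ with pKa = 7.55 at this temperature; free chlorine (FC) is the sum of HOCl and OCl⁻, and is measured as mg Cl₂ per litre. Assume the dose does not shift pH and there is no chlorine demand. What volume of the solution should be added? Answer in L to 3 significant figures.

(a) 23.4 kg; (b) 1.28 L

(a) Hardness to add: (289 − 169) = 120 mg/L as CaCO₃ × 133,000 L = 15,960 g as CaCO₃.
(a) Moles of Ca²⁺ (1 mol Ca²⁺ ≡ 1 mol CaCO₃): 15,960 / 100.1 g/mol = 159.4 mol.
(a) Mass of CaCl₂·2H₂O: 159.4 × 147 = 23,440 g.

(b) [OCl⁻]/[HOCl] = 10^(pH − pKa) = 10^(7.15 − 7.55) = 0.3981; fraction as HOCl = 1/(1 + 0.3981) = 0.7153.
(b) Free chlorine required for 1.06 ppm HOCl: 1.06 / 0.7153 = 1.482 ppm.
(b) FC to add: 1.482 − 0.2 = 1.282 mg/L as Cl₂.
(b) Cl₂ equivalent: 1.282 mg/L × 162,000 L = 207.7 g.
(b) Product at 14.6% available Cl: 207.7 / 0.146 = 1422 g.
(b) Volume: 1422 g ÷ 1.11 g/mL = 1282 mL.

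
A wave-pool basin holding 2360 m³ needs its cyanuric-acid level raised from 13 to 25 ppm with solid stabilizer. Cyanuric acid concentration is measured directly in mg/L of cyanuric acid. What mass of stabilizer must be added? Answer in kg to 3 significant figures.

28.3 kg

Volume: 2360 m³ = 2,360,000 L.
CYA to add: (25 − 13) = 12 mg/L × 2,360,000 L = 28,320 g cyanuric acid.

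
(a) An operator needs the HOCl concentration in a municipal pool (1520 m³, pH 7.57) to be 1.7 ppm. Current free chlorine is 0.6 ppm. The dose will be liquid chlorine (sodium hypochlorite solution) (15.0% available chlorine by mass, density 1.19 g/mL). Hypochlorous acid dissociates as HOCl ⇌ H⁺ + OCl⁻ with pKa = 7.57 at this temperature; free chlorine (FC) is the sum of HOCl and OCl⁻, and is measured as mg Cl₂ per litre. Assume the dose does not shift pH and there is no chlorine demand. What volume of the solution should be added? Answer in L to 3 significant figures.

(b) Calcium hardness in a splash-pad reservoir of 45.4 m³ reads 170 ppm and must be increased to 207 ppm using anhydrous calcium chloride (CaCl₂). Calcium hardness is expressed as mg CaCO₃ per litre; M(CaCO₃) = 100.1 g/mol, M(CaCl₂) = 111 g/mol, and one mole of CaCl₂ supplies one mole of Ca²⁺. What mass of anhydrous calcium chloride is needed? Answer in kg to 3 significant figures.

(a) Volume: 1520 m³ = 1,520,000 L.
(a) [OCl⁻]/[HOCl] = 10^(pH − pKa) = 10^(7.57 − 7.57) = 1; fraction as HOCl = 1/(1 + 1) = 0.5.
(a) Free chlorine required for 1.7 ppm HOCl: 1.7 / 0.5 = 3.4 ppm.
(a) FC to add: 3.4 − 0.6 = 2.8 mg/L as Cl₂.
(a) Cl₂ equivalent: 2.8 mg/L × 1,520,000 L = 4256 g.
(a) Product at 15.0% available Cl: 4256 / 0.15 = 28,370 g.
(a) Volume: 28,370 g ÷ 1.19 g/mL = 23,840 mL.

(b) Volume: 45.4 m³ = 45,400 L.
(b) Hardness to add: (207 − 170) = 37 mg/L as CaCO₃ × 45,400 L = 1680 g as CaCO₃.
(b) Moles of Ca²⁺ (1 mol Ca²⁺ ≡ 1 mol CaCO₃): 1680 / 100.1 g/mol = 16.78 mol.
(b) Mass of CaCl₂: 16.78 × 111 = 1863 g.

(a) 23.8 L; (b) 1.86 kg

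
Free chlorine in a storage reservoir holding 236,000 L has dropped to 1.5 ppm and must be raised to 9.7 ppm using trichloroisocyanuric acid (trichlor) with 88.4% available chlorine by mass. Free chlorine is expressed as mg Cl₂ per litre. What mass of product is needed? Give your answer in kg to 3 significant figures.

2.19 kg

Chlorine deficit: 9.7 − 1.5 = 8.2 ppm = 8.2 mg/L as Cl₂.
Cl₂ equivalent needed: 8.2 mg/L × 236,000 L = 1,935,000 mg = 1935 g.
Product at 88.4% available chlorine: 1935 / 0.884 = 2189 g.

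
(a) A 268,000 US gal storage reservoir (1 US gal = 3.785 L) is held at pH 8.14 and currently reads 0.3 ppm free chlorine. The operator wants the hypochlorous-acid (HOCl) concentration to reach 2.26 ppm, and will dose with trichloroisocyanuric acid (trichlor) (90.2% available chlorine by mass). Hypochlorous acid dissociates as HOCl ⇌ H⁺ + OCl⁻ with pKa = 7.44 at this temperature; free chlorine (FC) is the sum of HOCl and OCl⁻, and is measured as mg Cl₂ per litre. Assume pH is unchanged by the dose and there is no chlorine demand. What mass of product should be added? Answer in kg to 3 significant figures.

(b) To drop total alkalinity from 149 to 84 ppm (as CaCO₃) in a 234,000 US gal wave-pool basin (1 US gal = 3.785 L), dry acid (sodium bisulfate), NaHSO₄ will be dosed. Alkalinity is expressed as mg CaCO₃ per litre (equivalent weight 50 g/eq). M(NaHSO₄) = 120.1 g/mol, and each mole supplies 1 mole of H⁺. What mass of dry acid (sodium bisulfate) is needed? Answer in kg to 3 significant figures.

(a) 14.9 kg; (b) 138 kg

(a) Volume: 268,000 US gal × 3.785 L/gal = 1,014,380 L.
(a) [OCl⁻]/[HOCl] = 10^(pH − pKa) = 10^(8.14 − 7.44) = 5.012; fraction as HOCl = 1/(1 + 5.012) = 0.1663.
(a) Free chlorine required for 2.26 ppm HOCl: 2.26 / 0.1663 = 13.59 ppm.
(a) FC to add: 13.59 − 0.3 = 13.29 mg/L as Cl₂.
(a) Cl₂ equivalent: 13.29 mg/L × 1,014,380 L = 13,480 g.
(a) Product at 90.2% available Cl: 13,480 / 0.902 = 14,940 g.

(b) Volume: 234,000 US gal × 3.785 L/gal = 885,690 L.
(b) Alkalinity to neutralize: (149 − 84) = 65 mg/L as CaCO₃ × 885,690 L = 57,570 g as CaCO₃.
(b) Equivalents of H⁺ required: 57,570 ÷ 50 g/eq = 1151 eq = 1151 mol NaHSO₄.
(b) Mass of NaHSO₄: 1151 × 120.1 = 138,300 g.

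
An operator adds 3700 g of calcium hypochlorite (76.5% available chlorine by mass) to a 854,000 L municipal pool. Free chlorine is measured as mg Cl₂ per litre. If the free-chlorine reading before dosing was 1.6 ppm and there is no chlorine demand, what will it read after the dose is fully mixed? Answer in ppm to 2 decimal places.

Available chlorine delivered: 3700 g × 0.765 = 2830 g as Cl₂.
Concentration rise: 2830 g / 854,000 L = 3.314 mg/L = 3.31 ppm.
Final FC: 1.6 + 3.31 = 4.91 ppm.

4.91 ppm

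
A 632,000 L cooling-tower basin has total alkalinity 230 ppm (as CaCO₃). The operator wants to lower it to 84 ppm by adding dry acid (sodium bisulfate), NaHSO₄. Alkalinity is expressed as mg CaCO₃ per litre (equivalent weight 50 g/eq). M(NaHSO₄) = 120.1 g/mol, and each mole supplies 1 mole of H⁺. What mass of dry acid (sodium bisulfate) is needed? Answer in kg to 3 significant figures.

Alkalinity to neutralize: (230 − 84) = 146 mg/L as CaCO₃ × 632,000 L = 92,270 g as CaCO₃.
Equivalents of H⁺ required: 92,270 ÷ 50 g/eq = 1845 eq = 1845 mol NaHSO₄.
Mass of NaHSO₄: 1845 × 120.1 = 221,600 g.

222 kg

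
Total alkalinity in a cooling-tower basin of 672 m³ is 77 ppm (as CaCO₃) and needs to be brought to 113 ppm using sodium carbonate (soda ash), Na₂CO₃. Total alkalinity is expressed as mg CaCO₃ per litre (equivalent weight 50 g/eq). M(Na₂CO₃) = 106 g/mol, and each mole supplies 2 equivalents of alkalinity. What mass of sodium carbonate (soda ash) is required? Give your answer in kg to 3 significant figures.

Volume: 672 m³ = 672,000 L.
Alkalinity to add: (113 − 77) = 36 mg/L as CaCO₃ × 672,000 L = 24,190 g as CaCO₃.
Equivalents: 24,190 g ÷ 50 g/eq = 483.8 eq.
Each mole of Na₂CO₃ supplies 2 eq, so 483.8 / 2 = 241.9 mol.
Mass: 241.9 mol × 106 g/mol = 25,640 g.

25.6 kg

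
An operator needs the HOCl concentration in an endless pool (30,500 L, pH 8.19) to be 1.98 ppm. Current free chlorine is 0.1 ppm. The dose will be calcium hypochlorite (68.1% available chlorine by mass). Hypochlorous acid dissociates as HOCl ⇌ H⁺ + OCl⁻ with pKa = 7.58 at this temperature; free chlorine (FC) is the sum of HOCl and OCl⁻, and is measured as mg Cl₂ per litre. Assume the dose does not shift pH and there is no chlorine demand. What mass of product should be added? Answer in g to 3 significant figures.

[OCl⁻]/[HOCl] = 10^(pH − pKa) = 10^(8.19 − 7.58) = 4.074; fraction as HOCl = 1/(1 + 4.074) = 0.1971.
Free chlorine required for 1.98 ppm HOCl: 1.98 / 0.1971 = 10.05 ppm.
FC to add: 10.05 − 0.1 = 9.946 mg/L as Cl₂.
Cl₂ equivalent: 9.946 mg/L × 30,500 L = 303.4 g.
Product at 68.1% available Cl: 303.4 / 0.681 = 445.5 g.

445 g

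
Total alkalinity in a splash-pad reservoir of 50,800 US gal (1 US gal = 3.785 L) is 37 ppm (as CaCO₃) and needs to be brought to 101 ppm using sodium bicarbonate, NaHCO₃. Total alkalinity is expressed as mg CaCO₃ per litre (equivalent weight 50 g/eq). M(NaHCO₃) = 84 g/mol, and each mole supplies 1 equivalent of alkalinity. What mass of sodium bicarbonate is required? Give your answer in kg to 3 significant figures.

Volume: 50,800 US gal × 3.785 L/gal = 192,278 L.
Alkalinity to add: (101 − 37) = 64 mg/L as CaCO₃ × 192,278 L = 12,310 g as CaCO₃.
Equivalents: 12,310 g ÷ 50 g/eq = 246.1 eq.
NaHCO₃ supplies 1 eq per mole → 246.1 mol.
Mass: 246.1 mol × 84 g/mol = 20,670 g.

20.7 kg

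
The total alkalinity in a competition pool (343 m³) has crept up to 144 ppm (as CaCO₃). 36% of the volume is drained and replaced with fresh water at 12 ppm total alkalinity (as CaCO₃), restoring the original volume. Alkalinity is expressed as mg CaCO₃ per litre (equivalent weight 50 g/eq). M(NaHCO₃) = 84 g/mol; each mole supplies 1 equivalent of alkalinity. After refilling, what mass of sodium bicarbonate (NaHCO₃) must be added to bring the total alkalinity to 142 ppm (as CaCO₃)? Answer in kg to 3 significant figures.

Volume: 343 m³ = 343,000 L.
After draining 36% and refilling: 144 × 0.64 + 12 × 0.36 = 96.48 ppm.
Deficit to target: 142 − 96.48 = 45.52 mg/L.
As CaCO₃: 45.52 mg/L × 343,000 L = 15,610 g; ÷ 50 g/eq ÷ 1 = 312.3 mol NaHCO₃.
Mass: 312.3 × 84 = 26,230 g.

26.2 kg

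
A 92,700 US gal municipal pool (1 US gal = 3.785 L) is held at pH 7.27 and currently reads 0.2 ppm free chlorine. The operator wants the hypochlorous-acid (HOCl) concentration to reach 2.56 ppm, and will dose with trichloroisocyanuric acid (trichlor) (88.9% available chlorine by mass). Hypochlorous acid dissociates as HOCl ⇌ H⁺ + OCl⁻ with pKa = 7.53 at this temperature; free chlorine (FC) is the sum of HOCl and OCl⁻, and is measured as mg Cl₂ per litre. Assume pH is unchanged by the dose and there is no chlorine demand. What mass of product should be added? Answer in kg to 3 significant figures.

Volume: 92,700 US gal × 3.785 L/gal = 350,870 L.
[OCl⁻]/[HOCl] = 10^(pH − pKa) = 10^(7.27 − 7.53) = 0.5495; fraction as HOCl = 1/(1 + 0.5495) = 0.6454.
Free chlorine required for 2.56 ppm HOCl: 2.56 / 0.6454 = 3.967 ppm.
FC to add: 3.967 − 0.2 = 3.767 mg/L as Cl₂.
Cl₂ equivalent: 3.767 mg/L × 350,870 L = 1322 g.
Product at 88.9% available Cl: 1322 / 0.889 = 1487 g.

1.49 kg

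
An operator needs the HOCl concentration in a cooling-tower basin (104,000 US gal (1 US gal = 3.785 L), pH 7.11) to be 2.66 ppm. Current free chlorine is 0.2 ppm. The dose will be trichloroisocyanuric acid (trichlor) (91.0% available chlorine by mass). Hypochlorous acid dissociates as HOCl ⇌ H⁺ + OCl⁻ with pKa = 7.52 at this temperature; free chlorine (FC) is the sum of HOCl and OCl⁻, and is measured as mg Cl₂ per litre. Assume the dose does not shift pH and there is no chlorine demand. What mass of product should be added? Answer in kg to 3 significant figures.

Volume: 104,000 US gal × 3.785 L/gal = 393,640 L.
[OCl⁻]/[HOCl] = 10^(pH − pKa) = 10^(7.11 − 7.52) = 0.389; fraction as HOCl = 1/(1 + 0.389) = 0.7199.
Free chlorine required for 2.66 ppm HOCl: 2.66 / 0.7199 = 3.695 ppm.
FC to add: 3.695 − 0.2 = 3.495 mg/L as Cl₂.
Cl₂ equivalent: 3.495 mg/L × 393,640 L = 1376 g.
Product at 91.0% available Cl: 1376 / 0.91 = 1512 g.

1.51 kg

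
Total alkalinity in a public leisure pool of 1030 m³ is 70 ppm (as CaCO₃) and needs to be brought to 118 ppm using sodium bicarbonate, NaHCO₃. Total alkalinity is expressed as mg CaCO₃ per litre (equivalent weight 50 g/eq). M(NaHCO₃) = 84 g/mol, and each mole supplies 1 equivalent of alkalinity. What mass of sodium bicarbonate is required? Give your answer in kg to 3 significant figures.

Volume: 1030 m³ = 1,030,000 L.
Alkalinity to add: (118 − 70) = 48 mg/L as CaCO₃ × 1,030,000 L = 49,440 g as CaCO₃.
Equivalents: 49,440 g ÷ 50 g/eq = 988.8 eq.
NaHCO₃ supplies 1 eq per mole → 988.8 mol.
Mass: 988.8 mol × 84 g/mol = 83,060 g.

83.1 kg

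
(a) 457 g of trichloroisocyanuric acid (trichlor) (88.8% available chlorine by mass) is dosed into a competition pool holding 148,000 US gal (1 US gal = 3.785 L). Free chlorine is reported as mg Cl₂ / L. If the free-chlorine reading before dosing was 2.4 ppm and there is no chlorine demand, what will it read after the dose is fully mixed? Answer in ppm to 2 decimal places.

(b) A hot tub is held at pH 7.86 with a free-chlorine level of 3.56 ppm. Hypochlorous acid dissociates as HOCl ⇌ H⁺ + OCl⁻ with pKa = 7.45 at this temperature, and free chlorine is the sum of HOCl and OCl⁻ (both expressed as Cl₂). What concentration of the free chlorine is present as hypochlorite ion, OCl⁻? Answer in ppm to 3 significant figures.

(a) Volume: 148,000 US gal × 3.785 L/gal = 560,180 L.
(a) Available chlorine delivered: 457 g × 0.888 = 405.8 g as Cl₂.
(a) Concentration rise: 405.8 g / 560,180 L = 0.7244 mg/L = 0.72 ppm.
(a) Final FC: 2.4 + 0.72 = 3.12 ppm.

(b) [OCl⁻]/[HOCl] = 10^(pH − pKa) = 10^(7.86 − 7.45) = 10^0.41 = 2.57.
(b) Fraction as HOCl = 1 / (1 + 2.57) = 0.2801.
(b) OCl⁻ = (1 − 0.2801) × 3.56 ppm = 2.563 ppm.

(a) 3.12 ppm; (b) 2.56 ppm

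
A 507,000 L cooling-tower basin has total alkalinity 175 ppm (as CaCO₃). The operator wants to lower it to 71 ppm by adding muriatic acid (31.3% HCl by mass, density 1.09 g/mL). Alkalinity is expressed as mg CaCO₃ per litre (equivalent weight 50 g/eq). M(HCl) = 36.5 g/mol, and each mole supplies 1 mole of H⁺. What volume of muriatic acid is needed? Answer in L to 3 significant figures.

113 L

Alkalinity to neutralize: (175 − 71) = 104 mg/L as CaCO₃ × 507,000 L = 52,730 g as CaCO₃.
Equivalents of H⁺ required: 52,730 ÷ 50 g/eq = 1055 eq = 1055 mol HCl.
Mass of HCl: 1055 × 36.5 = 38,490 g.
Mass of 31.3% solution: 38,490 / 0.313 = 123,000 g.
Volume: 123,000 g ÷ 1.09 g/mL = 112,800 mL.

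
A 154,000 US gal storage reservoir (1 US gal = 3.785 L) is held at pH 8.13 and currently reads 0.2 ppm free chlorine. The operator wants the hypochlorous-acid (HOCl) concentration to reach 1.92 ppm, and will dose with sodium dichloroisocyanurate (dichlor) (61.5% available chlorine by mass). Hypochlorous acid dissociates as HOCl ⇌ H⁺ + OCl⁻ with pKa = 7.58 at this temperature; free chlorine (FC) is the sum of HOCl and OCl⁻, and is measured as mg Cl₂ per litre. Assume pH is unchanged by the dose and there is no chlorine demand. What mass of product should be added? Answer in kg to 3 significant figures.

Volume: 154,000 US gal × 3.785 L/gal = 582,890 L.
[OCl⁻]/[HOCl] = 10^(pH − pKa) = 10^(8.13 − 7.58) = 3.548; fraction as HOCl = 1/(1 + 3.548) = 0.2199.
Free chlorine required for 1.92 ppm HOCl: 1.92 / 0.2199 = 8.732 ppm.
FC to add: 8.732 − 0.2 = 8.532 mg/L as Cl₂.
Cl₂ equivalent: 8.532 mg/L × 582,890 L = 4973 g.
Product at 61.5% available Cl: 4973 / 0.615 = 8087 g.

8.09 kg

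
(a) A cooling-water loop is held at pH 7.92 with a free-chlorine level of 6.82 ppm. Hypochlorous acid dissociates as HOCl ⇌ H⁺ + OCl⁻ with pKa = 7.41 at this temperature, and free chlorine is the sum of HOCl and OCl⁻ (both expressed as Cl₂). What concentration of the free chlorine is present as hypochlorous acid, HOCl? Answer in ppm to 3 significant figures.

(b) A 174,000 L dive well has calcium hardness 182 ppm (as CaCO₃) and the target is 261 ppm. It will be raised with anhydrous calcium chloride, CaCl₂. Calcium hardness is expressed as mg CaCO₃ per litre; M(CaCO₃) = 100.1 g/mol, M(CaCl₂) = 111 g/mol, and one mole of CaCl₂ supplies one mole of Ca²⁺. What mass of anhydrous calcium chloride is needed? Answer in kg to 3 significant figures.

(a) [OCl⁻]/[HOCl] = 10^(pH − pKa) = 10^(7.92 − 7.41) = 10^0.51 = 3.236.
(a) Fraction as HOCl = 1 / (1 + 3.236) = 0.2361.
(a) HOCl = 0.2361 × 6.82 ppm = 1.61 ppm.

(b) Hardness to add: (261 − 182) = 79 mg/L as CaCO₃ × 174,000 L = 13,750 g as CaCO₃.
(b) Moles of Ca²⁺ (1 mol Ca²⁺ ≡ 1 mol CaCO₃): 13,750 / 100.1 g/mol = 137.3 mol.
(b) Mass of CaCl₂: 137.3 × 111 = 15,240 g.

(a) 1.61 ppm; (b) 15.2 kg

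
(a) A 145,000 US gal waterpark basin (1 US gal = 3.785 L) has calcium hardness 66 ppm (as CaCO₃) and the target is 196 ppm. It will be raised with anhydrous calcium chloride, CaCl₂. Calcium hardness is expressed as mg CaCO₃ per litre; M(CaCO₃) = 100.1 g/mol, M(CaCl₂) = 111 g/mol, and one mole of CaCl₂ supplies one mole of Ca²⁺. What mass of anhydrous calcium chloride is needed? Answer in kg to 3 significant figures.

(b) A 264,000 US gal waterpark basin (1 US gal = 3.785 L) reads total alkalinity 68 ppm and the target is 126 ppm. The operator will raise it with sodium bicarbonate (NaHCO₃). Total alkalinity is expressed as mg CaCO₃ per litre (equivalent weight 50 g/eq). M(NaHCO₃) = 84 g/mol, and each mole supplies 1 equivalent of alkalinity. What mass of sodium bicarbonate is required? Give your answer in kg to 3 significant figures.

(a) 79.1 kg; (b) 97.4 kg

(a) Volume: 145,000 US gal × 3.785 L/gal = 548,825 L.
(a) Hardness to add: (196 − 66) = 130 mg/L as CaCO₃ × 548,825 L = 71,350 g as CaCO₃.
(a) Moles of Ca²⁺ (1 mol Ca²⁺ ≡ 1 mol CaCO₃): 71,350 / 100.1 g/mol = 712.8 mol.
(a) Mass of CaCl₂: 712.8 × 111 = 79,120 g.

(b) Volume: 264,000 US gal × 3.785 L/gal = 999,240 L.
(b) Alkalinity to add: (126 − 68) = 58 mg/L as CaCO₃ × 999,240 L = 57,960 g as CaCO₃.
(b) Equivalents: 57,960 g ÷ 50 g/eq = 1159 eq.
(b) NaHCO₃ supplies 1 eq per mole → 1159 mol.
(b) Mass: 1159 mol × 84 g/mol = 97,370 g.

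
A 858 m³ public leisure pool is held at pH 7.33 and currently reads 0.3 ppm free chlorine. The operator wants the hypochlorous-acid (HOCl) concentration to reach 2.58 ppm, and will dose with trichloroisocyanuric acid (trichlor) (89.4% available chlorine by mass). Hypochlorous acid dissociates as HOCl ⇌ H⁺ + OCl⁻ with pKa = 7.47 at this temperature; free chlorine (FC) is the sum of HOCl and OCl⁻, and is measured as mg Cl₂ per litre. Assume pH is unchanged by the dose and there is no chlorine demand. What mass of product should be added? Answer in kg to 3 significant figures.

Volume: 858 m³ = 858,000 L.
[OCl⁻]/[HOCl] = 10^(pH − pKa) = 10^(7.33 − 7.47) = 0.7244; fraction as HOCl = 1/(1 + 0.7244) = 0.5799.
Free chlorine required for 2.58 ppm HOCl: 2.58 / 0.5799 = 4.449 ppm.
FC to add: 4.449 − 0.3 = 4.149 mg/L as Cl₂.
Cl₂ equivalent: 4.149 mg/L × 858,000 L = 3560 g.
Product at 89.4% available Cl: 3560 / 0.894 = 3982 g.

3.98 kg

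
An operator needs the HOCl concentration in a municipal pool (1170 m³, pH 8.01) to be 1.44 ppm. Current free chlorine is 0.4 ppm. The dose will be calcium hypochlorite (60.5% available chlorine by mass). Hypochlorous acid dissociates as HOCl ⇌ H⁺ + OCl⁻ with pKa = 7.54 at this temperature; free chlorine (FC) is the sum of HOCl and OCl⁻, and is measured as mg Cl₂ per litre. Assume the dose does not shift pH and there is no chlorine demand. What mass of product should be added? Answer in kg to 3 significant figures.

10.2 kg

Volume: 1170 m³ = 1,170,000 L.
[OCl⁻]/[HOCl] = 10^(pH − pKa) = 10^(8.01 − 7.54) = 2.951; fraction as HOCl = 1/(1 + 2.951) = 0.2531.
Free chlorine required for 1.44 ppm HOCl: 1.44 / 0.2531 = 5.69 ppm.
FC to add: 5.69 − 0.4 = 5.29 mg/L as Cl₂.
Cl₂ equivalent: 5.29 mg/L × 1,170,000 L = 6189 g.
Product at 60.5% available Cl: 6189 / 0.605 = 10,230 g.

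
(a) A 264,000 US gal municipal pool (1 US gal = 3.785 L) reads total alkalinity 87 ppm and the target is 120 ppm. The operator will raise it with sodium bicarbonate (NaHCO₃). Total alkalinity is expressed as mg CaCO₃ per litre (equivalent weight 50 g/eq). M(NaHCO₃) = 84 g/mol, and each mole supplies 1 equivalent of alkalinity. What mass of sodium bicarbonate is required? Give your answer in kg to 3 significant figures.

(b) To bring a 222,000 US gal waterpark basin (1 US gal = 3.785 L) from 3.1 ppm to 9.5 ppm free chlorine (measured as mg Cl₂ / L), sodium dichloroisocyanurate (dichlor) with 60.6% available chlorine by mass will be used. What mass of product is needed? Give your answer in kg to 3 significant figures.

(a) 55.4 kg; (b) 8.87 kg

(a) Volume: 264,000 US gal × 3.785 L/gal = 999,240 L.
(a) Alkalinity to add: (120 − 87) = 33 mg/L as CaCO₃ × 999,240 L = 32,970 g as CaCO₃.
(a) Equivalents: 32,970 g ÷ 50 g/eq = 659.5 eq.
(a) NaHCO₃ supplies 1 eq per mole → 659.5 mol.
(a) Mass: 659.5 mol × 84 g/mol = 55,400 g.

(b) Volume: 222,000 US gal × 3.785 L/gal = 840,270 L.
(b) Chlorine deficit: 9.5 − 3.1 = 6.4 ppm = 6.4 mg/L as Cl₂.
(b) Cl₂ equivalent needed: 6.4 mg/L × 840,270 L = 5,378,000 mg = 5378 g.
(b) Product at 60.6% available chlorine: 5378 / 0.606 = 8874 g.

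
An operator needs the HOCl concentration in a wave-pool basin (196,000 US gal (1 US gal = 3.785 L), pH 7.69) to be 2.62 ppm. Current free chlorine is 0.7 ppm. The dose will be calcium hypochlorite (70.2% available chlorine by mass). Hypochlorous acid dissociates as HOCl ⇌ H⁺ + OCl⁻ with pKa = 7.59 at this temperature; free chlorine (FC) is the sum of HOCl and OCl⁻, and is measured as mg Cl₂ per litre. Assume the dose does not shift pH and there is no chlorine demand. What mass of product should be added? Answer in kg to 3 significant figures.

Volume: 196,000 US gal × 3.785 L/gal = 741,860 L.
[OCl⁻]/[HOCl] = 10^(pH − pKa) = 10^(7.69 − 7.59) = 1.259; fraction as HOCl = 1/(1 + 1.259) = 0.4427.
Free chlorine required for 2.62 ppm HOCl: 2.62 / 0.4427 = 5.918 ppm.
FC to add: 5.918 − 0.7 = 5.218 mg/L as Cl₂.
Cl₂ equivalent: 5.218 mg/L × 741,860 L = 3871 g.
Product at 70.2% available Cl: 3871 / 0.702 = 5515 g.

5.51 kg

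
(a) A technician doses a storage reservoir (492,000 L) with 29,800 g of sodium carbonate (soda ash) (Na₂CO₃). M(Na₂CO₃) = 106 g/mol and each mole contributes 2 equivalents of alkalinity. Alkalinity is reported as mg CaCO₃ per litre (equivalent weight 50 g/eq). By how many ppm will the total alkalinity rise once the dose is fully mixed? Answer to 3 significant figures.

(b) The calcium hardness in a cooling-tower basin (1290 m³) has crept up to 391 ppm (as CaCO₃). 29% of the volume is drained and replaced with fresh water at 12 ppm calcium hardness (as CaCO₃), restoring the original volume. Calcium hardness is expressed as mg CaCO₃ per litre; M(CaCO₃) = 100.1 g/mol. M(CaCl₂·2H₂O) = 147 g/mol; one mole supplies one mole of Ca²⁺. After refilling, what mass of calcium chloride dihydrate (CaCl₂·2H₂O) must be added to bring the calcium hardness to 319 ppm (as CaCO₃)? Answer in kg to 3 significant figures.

(a) Moles of Na₂CO₃: 29,800 g ÷ 106 g/mol = 281.1 mol → 562.3 eq of alkalinity.
(a) As CaCO₃: 562.3 eq × 50 g/eq = 28,110 g.
(a) Rise: 28,110 g / 492,000 L × 1000 = 57.14 mg/L.

(b) Volume: 1290 m³ = 1,290,000 L.
(b) After draining 29% and refilling: 391 × 0.71 + 12 × 0.29 = 281.09 ppm.
(b) Deficit to target: 319 − 281.09 = 37.91 mg/L.
(b) As CaCO₃: 37.91 mg/L × 1,290,000 L = 48,900 g; ÷ 100.1 = 488.6 mol Ca²⁺.
(b) Mass: 488.6 × 147 = 71,820 g.

(a) 57.1 ppm; (b) 71.8 kg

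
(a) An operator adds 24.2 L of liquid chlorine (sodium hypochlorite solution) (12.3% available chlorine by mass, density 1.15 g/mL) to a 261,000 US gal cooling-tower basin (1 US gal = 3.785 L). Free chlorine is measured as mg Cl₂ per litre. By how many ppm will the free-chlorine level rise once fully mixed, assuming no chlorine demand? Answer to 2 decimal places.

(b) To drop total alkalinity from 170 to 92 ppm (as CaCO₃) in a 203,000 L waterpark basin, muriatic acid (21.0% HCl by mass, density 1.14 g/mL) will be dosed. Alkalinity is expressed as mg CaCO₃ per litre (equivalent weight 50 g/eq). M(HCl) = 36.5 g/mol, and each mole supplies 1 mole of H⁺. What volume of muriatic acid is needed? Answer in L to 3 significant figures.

(a) 3.47 ppm; (b) 48.3 L

(a) Volume: 261,000 US gal × 3.785 L/gal = 987,885 L.
(a) Mass of solution: 24.2 L × 1000 mL/L × 1.15 g/mL = 27,830 g.
(a) Available chlorine delivered: 27,830 g × 0.123 = 3423 g as Cl₂.
(a) Concentration rise: 3423 g / 987,885 L = 3.465 mg/L = 3.47 ppm.

(b) Alkalinity to neutralize: (170 − 92) = 78 mg/L as CaCO₃ × 203,000 L = 15,830 g as CaCO₃.
(b) Equivalents of H⁺ required: 15,830 ÷ 50 g/eq = 316.7 eq = 316.7 mol HCl.
(b) Mass of HCl: 316.7 × 36.5 = 11,560 g.
(b) Mass of 21.0% solution: 11,560 / 0.21 = 55,040 g.
(b) Volume: 55,040 g ÷ 1.14 g/mL = 48,280 mL.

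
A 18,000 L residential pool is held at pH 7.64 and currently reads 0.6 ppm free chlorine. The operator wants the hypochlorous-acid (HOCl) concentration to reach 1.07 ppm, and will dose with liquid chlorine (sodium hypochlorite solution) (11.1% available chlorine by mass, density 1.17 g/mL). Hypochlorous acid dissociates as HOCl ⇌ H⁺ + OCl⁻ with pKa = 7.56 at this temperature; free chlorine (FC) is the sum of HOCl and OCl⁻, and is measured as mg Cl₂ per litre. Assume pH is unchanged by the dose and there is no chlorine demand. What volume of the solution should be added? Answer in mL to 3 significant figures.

[OCl⁻]/[HOCl] = 10^(pH − pKa) = 10^(7.64 − 7.56) = 1.202; fraction as HOCl = 1/(1 + 1.202) = 0.4541.
Free chlorine required for 1.07 ppm HOCl: 1.07 / 0.4541 = 2.356 ppm.
FC to add: 2.356 − 0.6 = 1.756 mg/L as Cl₂.
Cl₂ equivalent: 1.756 mg/L × 18,000 L = 31.62 g.
Product at 11.1% available Cl: 31.62 / 0.111 = 284.8 g.
Volume: 284.8 g ÷ 1.17 g/mL = 243.4 mL.

243 mL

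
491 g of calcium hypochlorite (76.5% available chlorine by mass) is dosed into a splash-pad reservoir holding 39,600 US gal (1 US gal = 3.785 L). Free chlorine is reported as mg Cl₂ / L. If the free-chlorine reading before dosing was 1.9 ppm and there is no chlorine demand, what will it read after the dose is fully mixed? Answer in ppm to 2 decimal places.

4.41 ppm

Volume: 39,600 US gal × 3.785 L/gal = 149,886 L.
Available chlorine delivered: 491 g × 0.765 = 375.6 g as Cl₂.
Concentration rise: 375.6 g / 149,886 L = 2.506 mg/L = 2.51 ppm.
Final FC: 1.9 + 2.51 = 4.41 ppm.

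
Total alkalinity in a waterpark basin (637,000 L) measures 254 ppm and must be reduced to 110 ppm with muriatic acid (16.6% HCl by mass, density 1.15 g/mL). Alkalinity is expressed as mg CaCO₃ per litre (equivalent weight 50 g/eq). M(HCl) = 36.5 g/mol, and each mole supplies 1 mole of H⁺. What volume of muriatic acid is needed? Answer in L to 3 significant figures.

351 L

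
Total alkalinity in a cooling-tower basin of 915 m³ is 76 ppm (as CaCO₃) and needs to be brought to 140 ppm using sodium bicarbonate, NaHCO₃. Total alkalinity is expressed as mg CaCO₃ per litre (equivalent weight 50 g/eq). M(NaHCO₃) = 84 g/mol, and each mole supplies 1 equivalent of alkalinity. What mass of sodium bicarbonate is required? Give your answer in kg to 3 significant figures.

Volume: 915 m³ = 915,000 L.
Alkalinity to add: (140 − 76) = 64 mg/L as CaCO₃ × 915,000 L = 58,560 g as CaCO₃.
Equivalents: 58,560 g ÷ 50 g/eq = 1171 eq.
NaHCO₃ supplies 1 eq per mole → 1171 mol.
Mass: 1171 mol × 84 g/mol = 98,380 g.

98.4 kg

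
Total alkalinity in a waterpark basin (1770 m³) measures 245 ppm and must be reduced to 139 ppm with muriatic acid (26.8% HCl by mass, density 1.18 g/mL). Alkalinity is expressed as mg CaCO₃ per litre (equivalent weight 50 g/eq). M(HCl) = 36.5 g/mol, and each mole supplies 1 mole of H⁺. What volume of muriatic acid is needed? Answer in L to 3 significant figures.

433 L

Volume: 1770 m³ = 1,770,000 L.
Alkalinity to neutralize: (245 − 139) = 106 mg/L as CaCO₃ × 1,770,000 L = 187,600 g as CaCO₃.
Equivalents of H⁺ required: 187,600 ÷ 50 g/eq = 3752 eq = 3752 mol HCl.
Mass of HCl: 3752 × 36.5 = 137,000 g.
Mass of 26.8% solution: 137,000 / 0.268 = 511,100 g.
Volume: 511,100 g ÷ 1.18 g/mL = 433,100 mL.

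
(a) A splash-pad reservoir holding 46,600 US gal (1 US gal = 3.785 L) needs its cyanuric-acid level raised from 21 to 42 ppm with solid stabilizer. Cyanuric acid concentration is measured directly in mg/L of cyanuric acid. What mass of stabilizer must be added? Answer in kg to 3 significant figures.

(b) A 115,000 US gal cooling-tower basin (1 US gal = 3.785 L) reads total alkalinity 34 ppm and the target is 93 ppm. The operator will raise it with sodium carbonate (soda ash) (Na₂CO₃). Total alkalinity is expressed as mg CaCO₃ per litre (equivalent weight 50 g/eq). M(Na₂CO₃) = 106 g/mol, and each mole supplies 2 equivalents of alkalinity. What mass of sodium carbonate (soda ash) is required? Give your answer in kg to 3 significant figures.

(a) 3.70 kg; (b) 27.2 kg

(a) Volume: 46,600 US gal × 3.785 L/gal = 176,381 L.
(a) CYA to add: (42 − 21) = 21 mg/L × 176,381 L = 3704 g cyanuric acid.

(b) Volume: 115,000 US gal × 3.785 L/gal = 435,275 L.
(b) Alkalinity to add: (93 − 34) = 59 mg/L as CaCO₃ × 435,275 L = 25,680 g as CaCO₃.
(b) Equivalents: 25,680 g ÷ 50 g/eq = 513.6 eq.
(b) Each mole of Na₂CO₃ supplies 2 eq, so 513.6 / 2 = 256.8 mol.
(b) Mass: 256.8 mol × 106 g/mol = 27,220 g.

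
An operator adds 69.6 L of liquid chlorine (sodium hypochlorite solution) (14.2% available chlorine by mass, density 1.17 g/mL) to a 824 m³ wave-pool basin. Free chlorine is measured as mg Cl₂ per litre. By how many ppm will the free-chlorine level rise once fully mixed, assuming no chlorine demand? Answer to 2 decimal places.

14.03 ppm

Volume: 824 m³ = 824,000 L.
Mass of solution: 69.6 L × 1000 mL/L × 1.17 g/mL = 81,430 g.
Available chlorine delivered: 81,430 g × 0.142 = 11,560 g as Cl₂.
Concentration rise: 11,560 g / 824,000 L = 14.03 mg/L = 14.03 ppm.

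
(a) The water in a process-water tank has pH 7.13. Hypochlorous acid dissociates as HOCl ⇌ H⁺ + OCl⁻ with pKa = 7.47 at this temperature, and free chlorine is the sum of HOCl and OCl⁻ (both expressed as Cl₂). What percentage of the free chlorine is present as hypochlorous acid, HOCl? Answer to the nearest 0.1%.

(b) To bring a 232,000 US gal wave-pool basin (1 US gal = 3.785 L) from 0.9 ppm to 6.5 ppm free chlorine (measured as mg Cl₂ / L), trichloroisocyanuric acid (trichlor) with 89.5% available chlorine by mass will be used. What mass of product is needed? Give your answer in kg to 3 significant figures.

(a) 68.6%; (b) 5.49 kg

(a) [OCl⁻]/[HOCl] = 10^(pH − pKa) = 10^(7.13 − 7.47) = 10^-0.34 = 0.4571.
(a) Fraction as HOCl = 1 / (1 + 0.4571) = 0.6863.

(b) Volume: 232,000 US gal × 3.785 L/gal = 878,120 L.
(b) Chlorine deficit: 6.5 − 0.9 = 5.6 ppm = 5.6 mg/L as Cl₂.
(b) Cl₂ equivalent needed: 5.6 mg/L × 878,120 L = 4,917,000 mg = 4917 g.
(b) Product at 89.5% available chlorine: 4917 / 0.895 = 5494 g.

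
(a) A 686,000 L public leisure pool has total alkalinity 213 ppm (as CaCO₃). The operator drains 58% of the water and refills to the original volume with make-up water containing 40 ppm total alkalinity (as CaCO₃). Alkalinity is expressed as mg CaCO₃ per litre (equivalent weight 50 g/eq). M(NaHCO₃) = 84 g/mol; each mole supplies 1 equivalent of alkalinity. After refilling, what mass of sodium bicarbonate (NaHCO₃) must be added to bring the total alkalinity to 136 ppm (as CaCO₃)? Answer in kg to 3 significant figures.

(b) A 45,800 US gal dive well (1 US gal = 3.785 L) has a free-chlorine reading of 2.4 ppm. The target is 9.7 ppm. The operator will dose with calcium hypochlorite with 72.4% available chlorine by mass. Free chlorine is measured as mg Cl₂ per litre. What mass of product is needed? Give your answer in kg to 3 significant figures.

(a) After draining 58% and refilling: 213 × 0.42 + 40 × 0.58 = 112.66 ppm.
(a) Deficit to target: 136 − 112.66 = 23.34 mg/L.
(a) As CaCO₃: 23.34 mg/L × 686,000 L = 16,010 g; ÷ 50 g/eq ÷ 1 = 320.2 mol NaHCO₃.
(a) Mass: 320.2 × 84 = 26,900 g.

(b) Volume: 45,800 US gal × 3.785 L/gal = 173,353 L.
(b) Chlorine deficit: 9.7 − 2.4 = 7.3 ppm = 7.3 mg/L as Cl₂.
(b) Cl₂ equivalent needed: 7.3 mg/L × 173,353 L = 1,265,000 mg = 1265 g.
(b) Product at 72.4% available chlorine: 1265 / 0.724 = 1748 g.

(a) 26.9 kg; (b) 1.75 kg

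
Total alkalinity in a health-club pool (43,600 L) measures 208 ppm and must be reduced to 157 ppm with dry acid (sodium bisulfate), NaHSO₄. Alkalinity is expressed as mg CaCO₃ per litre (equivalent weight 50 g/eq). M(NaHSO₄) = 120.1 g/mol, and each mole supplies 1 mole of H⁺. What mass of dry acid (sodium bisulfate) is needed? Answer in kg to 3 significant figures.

5.34 kg

Alkalinity to neutralize: (208 − 157) = 51 mg/L as CaCO₃ × 43,600 L = 2224 g as CaCO₃.
Equivalents of H⁺ required: 2224 ÷ 50 g/eq = 44.47 eq = 44.47 mol NaHSO₄.
Mass of NaHSO₄: 44.47 × 120.1 = 5341 g.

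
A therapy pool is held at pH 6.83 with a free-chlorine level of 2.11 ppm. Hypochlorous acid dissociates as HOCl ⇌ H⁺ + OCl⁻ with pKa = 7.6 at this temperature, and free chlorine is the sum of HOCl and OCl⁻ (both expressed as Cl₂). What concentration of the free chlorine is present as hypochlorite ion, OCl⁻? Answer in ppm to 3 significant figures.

[OCl⁻]/[HOCl] = 10^(pH − pKa) = 10^(6.83 − 7.6) = 10^-0.77 = 0.1698.
Fraction as HOCl = 1 / (1 + 0.1698) = 0.8548.
OCl⁻ = (1 − 0.8548) × 2.11 ppm = 0.3063 ppm.

0.306 ppm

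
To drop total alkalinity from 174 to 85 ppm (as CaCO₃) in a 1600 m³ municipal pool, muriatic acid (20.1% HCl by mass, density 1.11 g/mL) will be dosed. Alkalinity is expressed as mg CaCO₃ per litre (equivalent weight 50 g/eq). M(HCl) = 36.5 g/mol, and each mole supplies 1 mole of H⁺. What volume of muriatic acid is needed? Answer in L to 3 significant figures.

466 L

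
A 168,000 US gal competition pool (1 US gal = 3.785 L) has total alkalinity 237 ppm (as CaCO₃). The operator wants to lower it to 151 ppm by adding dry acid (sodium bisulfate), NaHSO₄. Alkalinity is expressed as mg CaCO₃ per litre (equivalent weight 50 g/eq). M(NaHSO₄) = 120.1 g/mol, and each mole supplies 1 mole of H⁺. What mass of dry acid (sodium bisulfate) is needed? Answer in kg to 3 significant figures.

131 kg

Volume: 168,000 US gal × 3.785 L/gal = 635,880 L.
Alkalinity to neutralize: (237 − 151) = 86 mg/L as CaCO₃ × 635,880 L = 54,690 g as CaCO₃.
Equivalents of H⁺ required: 54,690 ÷ 50 g/eq = 1094 eq = 1094 mol NaHSO₄.
Mass of NaHSO₄: 1094 × 120.1 = 131,400 g.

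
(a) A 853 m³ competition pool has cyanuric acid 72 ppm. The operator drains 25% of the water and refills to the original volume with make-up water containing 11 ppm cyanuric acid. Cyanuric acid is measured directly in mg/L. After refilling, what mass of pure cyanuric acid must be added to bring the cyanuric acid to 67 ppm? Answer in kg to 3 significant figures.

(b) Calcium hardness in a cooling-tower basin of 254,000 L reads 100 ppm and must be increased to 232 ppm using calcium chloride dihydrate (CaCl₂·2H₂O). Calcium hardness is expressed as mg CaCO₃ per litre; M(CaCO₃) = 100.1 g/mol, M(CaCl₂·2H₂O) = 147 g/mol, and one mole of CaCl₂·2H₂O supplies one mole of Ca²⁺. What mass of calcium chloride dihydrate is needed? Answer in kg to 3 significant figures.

(a) Volume: 853 m³ = 853,000 L.
(a) After draining 25% and refilling: 72 × 0.75 + 11 × 0.25 = 56.75 ppm.
(a) Deficit to target: 67 − 56.75 = 10.25 mg/L.
(a) Mass: 10.25 mg/L × 853,000 L = 8743 g cyanuric acid.

(b) Hardness to add: (232 − 100) = 132 mg/L as CaCO₃ × 254,000 L = 33,530 g as CaCO₃.
(b) Moles of Ca²⁺ (1 mol Ca²⁺ ≡ 1 mol CaCO₃): 33,530 / 100.1 g/mol = 334.9 mol.
(b) Mass of CaCl₂·2H₂O: 334.9 × 147 = 49,240 g.

(a) 8.74 kg; (b) 49.2 kg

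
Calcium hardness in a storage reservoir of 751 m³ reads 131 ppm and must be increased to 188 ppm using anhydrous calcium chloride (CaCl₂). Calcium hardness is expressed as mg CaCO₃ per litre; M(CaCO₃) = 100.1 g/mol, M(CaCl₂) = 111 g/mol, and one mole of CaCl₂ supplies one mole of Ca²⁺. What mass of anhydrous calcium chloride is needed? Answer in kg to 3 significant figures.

47.5 kg

Volume: 751 m³ = 751,000 L.
Hardness to add: (188 − 131) = 57 mg/L as CaCO₃ × 751,000 L = 42,810 g as CaCO₃.
Moles of Ca²⁺ (1 mol Ca²⁺ ≡ 1 mol CaCO₃): 42,810 / 100.1 g/mol = 427.6 mol.
Mass of CaCl₂: 427.6 × 111 = 47,470 g.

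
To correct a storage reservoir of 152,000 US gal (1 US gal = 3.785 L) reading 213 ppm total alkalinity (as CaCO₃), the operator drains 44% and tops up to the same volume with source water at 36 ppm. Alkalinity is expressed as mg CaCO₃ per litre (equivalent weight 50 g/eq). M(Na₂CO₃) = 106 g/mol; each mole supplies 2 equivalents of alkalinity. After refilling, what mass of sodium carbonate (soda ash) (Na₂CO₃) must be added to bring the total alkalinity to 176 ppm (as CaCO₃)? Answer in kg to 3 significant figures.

24.9 kg

Volume: 152,000 US gal × 3.785 L/gal = 575,320 L.
After draining 44% and refilling: 213 × 0.56 + 36 × 0.44 = 135.12 ppm.
Deficit to target: 176 − 135.12 = 40.88 mg/L.
As CaCO₃: 40.88 mg/L × 575,320 L = 23,520 g; ÷ 50 g/eq ÷ 2 = 235.2 mol Na₂CO₃.
Mass: 235.2 × 106 = 24,930 g.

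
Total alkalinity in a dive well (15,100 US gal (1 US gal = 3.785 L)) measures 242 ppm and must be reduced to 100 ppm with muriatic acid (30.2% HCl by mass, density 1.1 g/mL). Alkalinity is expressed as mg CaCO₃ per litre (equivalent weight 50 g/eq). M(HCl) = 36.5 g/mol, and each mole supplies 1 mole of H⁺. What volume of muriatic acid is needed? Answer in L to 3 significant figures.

17.8 L

Volume: 15,100 US gal × 3.785 L/gal = 57,154 L.
Alkalinity to neutralize: (242 − 100) = 142 mg/L as CaCO₃ × 57,154 L = 8116 g as CaCO₃.
Equivalents of H⁺ required: 8116 ÷ 50 g/eq = 162.3 eq = 162.3 mol HCl.
Mass of HCl: 162.3 × 36.5 = 5925 g.
Mass of 30.2% solution: 5925 / 0.302 = 19,620 g.
Volume: 19,620 g ÷ 1.1 g/mL = 17,830 mL.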